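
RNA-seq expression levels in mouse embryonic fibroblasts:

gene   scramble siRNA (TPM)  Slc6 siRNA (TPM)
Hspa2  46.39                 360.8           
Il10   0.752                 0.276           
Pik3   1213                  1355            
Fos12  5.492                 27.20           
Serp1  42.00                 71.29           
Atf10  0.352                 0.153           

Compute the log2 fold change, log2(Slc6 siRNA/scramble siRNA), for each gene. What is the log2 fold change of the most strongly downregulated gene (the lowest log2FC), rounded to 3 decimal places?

log2(360.8/46.39) = 2.959  (Hspa2)
log2(0.276/0.752) = -1.446  (Il10)
log2(1355/1213) = 0.160  (Pik3)
log2(27.20/5.492) = 2.308  (Fos12)
log2(71.29/42.00) = 0.763  (Serp1)
log2(0.153/0.352) = -1.202  (Atf10)
Il10 is most strongly downregulated.

-1.446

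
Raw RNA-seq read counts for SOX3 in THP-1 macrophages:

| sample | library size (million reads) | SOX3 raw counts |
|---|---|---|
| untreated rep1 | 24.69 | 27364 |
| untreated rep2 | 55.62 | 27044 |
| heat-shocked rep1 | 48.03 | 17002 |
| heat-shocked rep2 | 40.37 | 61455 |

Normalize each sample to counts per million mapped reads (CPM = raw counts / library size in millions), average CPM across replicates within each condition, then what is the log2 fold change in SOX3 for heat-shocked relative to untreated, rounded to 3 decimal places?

CPM(untreated rep1) = 27364 / 24.69 = 1108.3030
CPM(untreated rep2) = 27044 / 55.62 = 486.2280
CPM(heat-shocked rep1) = 17002 / 48.03 = 353.9871
CPM(heat-shocked rep2) = 61455 / 40.37 = 1522.2938
mean CPM(untreated) = 797.2655; mean CPM(heat-shocked) = 938.1404
Fold change = 938.1404 / 797.2655 = 1.17670
log2(1.17670) = 0.2347

0.235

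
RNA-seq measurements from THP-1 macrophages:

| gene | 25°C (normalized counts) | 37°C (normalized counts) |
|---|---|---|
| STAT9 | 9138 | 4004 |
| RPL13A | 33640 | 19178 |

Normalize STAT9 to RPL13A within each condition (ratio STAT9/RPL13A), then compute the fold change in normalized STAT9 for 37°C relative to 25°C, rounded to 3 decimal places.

0.769

STAT9/RPL13A (25°C) = 9138 / 33640 = 0.27164
STAT9/RPL13A (37°C) = 4004 / 19178 = 0.20878
Fold change = 0.20878 / 0.27164 = 0.7686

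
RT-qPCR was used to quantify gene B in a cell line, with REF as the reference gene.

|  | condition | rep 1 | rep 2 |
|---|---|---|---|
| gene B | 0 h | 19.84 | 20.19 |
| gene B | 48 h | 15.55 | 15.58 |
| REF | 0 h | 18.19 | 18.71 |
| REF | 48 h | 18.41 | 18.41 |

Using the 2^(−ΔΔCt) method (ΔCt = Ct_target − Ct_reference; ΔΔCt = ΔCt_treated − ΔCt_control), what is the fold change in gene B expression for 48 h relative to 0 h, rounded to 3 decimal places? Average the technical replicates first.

Mean Ct: gene B 0 h 20.015; gene B 48 h 15.565; REF 0 h 18.450; REF 48 h 18.410
ΔCt(0 h) = 20.015 − 18.450 = 1.565
ΔCt(48 h) = 15.565 − 18.410 = -2.845
ΔΔCt = -2.845 − 1.565 = -4.410
Fold change = 2^(−(-4.410)) = 2^4.410 = 21.2590

21.259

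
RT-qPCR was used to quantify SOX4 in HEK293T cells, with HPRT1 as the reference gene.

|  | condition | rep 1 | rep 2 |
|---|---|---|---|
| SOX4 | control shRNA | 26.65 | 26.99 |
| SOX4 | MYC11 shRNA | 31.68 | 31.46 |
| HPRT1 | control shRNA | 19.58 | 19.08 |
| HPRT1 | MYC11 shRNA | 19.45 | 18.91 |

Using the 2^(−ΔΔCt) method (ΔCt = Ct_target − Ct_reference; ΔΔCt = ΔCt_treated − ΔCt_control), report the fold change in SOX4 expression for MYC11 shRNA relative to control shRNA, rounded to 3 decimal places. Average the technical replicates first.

0.033

Mean Ct: SOX4 control shRNA 26.820; SOX4 MYC11 shRNA 31.570; HPRT1 control shRNA 19.330; HPRT1 MYC11 shRNA 19.180
ΔCt(control shRNA) = 26.820 − 19.330 = 7.490
ΔCt(MYC11 shRNA) = 31.570 − 19.180 = 12.390
ΔΔCt = 12.390 − 7.490 = 4.900
Fold change = 2^(−4.900) = 0.0335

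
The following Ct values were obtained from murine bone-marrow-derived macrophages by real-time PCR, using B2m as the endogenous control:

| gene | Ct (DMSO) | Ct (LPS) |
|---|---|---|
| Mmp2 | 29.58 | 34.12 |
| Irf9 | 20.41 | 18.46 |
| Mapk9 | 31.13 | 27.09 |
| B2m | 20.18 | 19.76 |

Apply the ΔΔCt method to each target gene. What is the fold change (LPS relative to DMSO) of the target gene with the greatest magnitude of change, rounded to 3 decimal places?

Mmp2: ΔΔCt = (34.12−19.76) − (29.58−20.18) = 14.36 − 9.40 = 4.96; fold change = 2^-4.96 = 0.032
Irf9: ΔΔCt = (18.46−19.76) − (20.41−20.18) = -1.30 − 0.23 = -1.53; fold change = 2^1.53 = 2.888
Mapk9: ΔΔCt = (27.09−19.76) − (31.13−20.18) = 7.33 − 10.95 = -3.62; fold change = 2^3.62 = 12.295
Mmp2 has the largest |ΔΔCt| = 4.96.

0.032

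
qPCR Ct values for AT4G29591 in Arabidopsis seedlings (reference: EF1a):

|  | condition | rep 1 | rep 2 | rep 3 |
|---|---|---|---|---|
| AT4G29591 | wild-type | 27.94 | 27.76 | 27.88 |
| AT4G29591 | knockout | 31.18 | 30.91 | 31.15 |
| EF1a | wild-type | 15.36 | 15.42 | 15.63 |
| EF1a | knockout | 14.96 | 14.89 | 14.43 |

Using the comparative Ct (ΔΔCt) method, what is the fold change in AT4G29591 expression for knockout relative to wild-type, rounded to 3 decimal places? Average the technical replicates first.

0.066

Mean Ct: AT4G29591 wild-type 27.860; AT4G29591 knockout 31.080; EF1a wild-type 15.470; EF1a knockout 14.760
ΔCt(wild-type) = 27.860 − 15.470 = 12.390
ΔCt(knockout) = 31.080 − 14.760 = 16.320
ΔΔCt = 16.320 − 12.390 = 3.930
Fold change = 2^(−3.930) = 0.0656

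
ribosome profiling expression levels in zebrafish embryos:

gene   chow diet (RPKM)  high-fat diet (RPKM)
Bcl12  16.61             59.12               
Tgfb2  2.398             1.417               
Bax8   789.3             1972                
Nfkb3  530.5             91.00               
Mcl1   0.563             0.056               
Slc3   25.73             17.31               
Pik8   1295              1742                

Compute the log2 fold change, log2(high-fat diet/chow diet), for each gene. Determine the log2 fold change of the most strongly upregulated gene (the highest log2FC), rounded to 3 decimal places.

log2(59.12/16.61) = 1.832  (Bcl12)
log2(1.417/2.398) = -0.759  (Tgfb2)
log2(1972/789.3) = 1.321  (Bax8)
log2(91.00/530.5) = -2.543  (Nfkb3)
log2(0.056/0.563) = -3.330  (Mcl1)
log2(17.31/25.73) = -0.572  (Slc3)
log2(1742/1295) = 0.428  (Pik8)
Bcl12 is most strongly upregulated.

1.832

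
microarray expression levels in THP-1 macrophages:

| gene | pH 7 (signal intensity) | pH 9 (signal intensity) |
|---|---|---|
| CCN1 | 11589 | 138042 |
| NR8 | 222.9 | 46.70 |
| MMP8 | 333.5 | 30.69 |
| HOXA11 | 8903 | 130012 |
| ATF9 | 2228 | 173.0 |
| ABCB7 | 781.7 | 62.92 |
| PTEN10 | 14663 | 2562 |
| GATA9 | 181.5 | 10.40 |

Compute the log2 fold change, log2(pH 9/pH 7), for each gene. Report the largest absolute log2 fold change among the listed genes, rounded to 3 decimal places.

log2(138042/11589) = 3.574  (CCN1)
log2(46.70/222.9) = -2.255  (NR8)
log2(30.69/333.5) = -3.442  (MMP8)
log2(130012/8903) = 3.868  (HOXA11)
log2(173.0/2228) = -3.687  (ATF9)
log2(62.92/781.7) = -3.635  (ABCB7)
log2(2562/14663) = -2.517  (PTEN10)
log2(10.40/181.5) = -4.125  (GATA9)
The largest magnitude belongs to GATA9.

4.125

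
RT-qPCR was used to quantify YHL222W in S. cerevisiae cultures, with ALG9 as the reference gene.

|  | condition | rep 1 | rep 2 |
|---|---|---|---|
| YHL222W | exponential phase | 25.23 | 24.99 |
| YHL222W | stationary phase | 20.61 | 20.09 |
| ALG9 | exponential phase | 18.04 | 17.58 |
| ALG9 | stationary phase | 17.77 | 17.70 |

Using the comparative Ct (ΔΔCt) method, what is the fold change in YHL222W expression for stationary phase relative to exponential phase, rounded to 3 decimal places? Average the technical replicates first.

25.723

Mean Ct: YHL222W exponential phase 25.110; YHL222W stationary phase 20.350; ALG9 exponential phase 17.810; ALG9 stationary phase 17.735
ΔCt(exponential phase) = 25.110 − 17.810 = 7.300
ΔCt(stationary phase) = 20.350 − 17.735 = 2.615
ΔΔCt = 2.615 − 7.300 = -4.685
Fold change = 2^(−(-4.685)) = 2^4.685 = 25.7232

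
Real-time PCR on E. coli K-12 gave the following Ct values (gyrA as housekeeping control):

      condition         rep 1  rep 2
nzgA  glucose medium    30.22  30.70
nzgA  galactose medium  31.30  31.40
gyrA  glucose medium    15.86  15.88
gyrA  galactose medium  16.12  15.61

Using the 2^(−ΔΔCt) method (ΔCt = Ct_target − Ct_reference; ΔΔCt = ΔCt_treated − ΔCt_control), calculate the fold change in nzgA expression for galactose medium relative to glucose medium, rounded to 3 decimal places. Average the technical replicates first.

Mean Ct: nzgA glucose medium 30.460; nzgA galactose medium 31.350; gyrA glucose medium 15.870; gyrA galactose medium 15.865
ΔCt(glucose medium) = 30.460 − 15.870 = 14.590
ΔCt(galactose medium) = 31.350 − 15.865 = 15.485
ΔΔCt = 15.485 − 14.590 = 0.895
Fold change = 2^(−0.895) = 0.5377

0.538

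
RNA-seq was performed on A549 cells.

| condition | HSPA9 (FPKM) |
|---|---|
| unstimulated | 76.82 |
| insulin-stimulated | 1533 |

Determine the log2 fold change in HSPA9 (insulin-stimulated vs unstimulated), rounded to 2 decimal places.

4.32

Fold change = 1533 / 76.82 = 19.9557
log2(19.9557) = 4.319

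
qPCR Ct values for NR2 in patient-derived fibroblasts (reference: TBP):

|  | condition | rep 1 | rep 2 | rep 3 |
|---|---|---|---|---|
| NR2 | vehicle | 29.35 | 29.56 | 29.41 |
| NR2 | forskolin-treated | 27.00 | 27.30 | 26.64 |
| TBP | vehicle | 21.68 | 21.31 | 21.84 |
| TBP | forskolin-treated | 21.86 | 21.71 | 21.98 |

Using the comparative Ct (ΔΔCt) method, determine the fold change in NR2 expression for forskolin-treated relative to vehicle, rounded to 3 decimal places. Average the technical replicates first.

6.498

Mean Ct: NR2 vehicle 29.440; NR2 forskolin-treated 26.980; TBP vehicle 21.610; TBP forskolin-treated 21.850
ΔCt(vehicle) = 29.440 − 21.610 = 7.830
ΔCt(forskolin-treated) = 26.980 − 21.850 = 5.130
ΔΔCt = 5.130 − 7.830 = -2.700
Fold change = 2^(−(-2.700)) = 2^2.700 = 6.4980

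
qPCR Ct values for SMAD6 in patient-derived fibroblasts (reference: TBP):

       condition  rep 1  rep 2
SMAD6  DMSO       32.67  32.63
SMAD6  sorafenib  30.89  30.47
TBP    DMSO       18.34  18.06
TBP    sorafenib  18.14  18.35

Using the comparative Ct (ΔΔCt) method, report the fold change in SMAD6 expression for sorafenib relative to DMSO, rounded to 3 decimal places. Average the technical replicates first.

4.042

Mean Ct: SMAD6 DMSO 32.650; SMAD6 sorafenib 30.680; TBP DMSO 18.200; TBP sorafenib 18.245
ΔCt(DMSO) = 32.650 − 18.200 = 14.450
ΔCt(sorafenib) = 30.680 − 18.245 = 12.435
ΔΔCt = 12.435 − 14.450 = -2.015
Fold change = 2^(−(-2.015)) = 2^2.015 = 4.0418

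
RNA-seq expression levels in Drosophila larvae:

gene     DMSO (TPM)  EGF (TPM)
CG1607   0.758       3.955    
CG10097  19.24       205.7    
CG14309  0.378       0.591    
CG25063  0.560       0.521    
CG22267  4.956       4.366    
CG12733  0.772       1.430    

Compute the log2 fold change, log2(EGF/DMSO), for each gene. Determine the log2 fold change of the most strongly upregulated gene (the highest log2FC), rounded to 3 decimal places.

log2(3.955/0.758) = 2.383  (CG1607)
log2(205.7/19.24) = 3.418  (CG10097)
log2(0.591/0.378) = 0.645  (CG14309)
log2(0.521/0.560) = -0.104  (CG25063)
log2(4.366/4.956) = -0.183  (CG22267)
log2(1.430/0.772) = 0.889  (CG12733)
CG10097 is most strongly upregulated.

3.418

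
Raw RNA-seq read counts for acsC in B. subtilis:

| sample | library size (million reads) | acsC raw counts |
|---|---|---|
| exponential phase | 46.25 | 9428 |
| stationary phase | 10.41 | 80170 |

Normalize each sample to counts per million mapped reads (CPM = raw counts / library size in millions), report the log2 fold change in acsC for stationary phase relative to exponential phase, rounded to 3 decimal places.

CPM(exponential phase) = 9428 / 46.25 = 203.8486
CPM(stationary phase) = 80170 / 10.41 = 7701.2488
Fold change = 7701.2488 / 203.8486 = 37.77925
log2(37.77925) = 5.2395

5.240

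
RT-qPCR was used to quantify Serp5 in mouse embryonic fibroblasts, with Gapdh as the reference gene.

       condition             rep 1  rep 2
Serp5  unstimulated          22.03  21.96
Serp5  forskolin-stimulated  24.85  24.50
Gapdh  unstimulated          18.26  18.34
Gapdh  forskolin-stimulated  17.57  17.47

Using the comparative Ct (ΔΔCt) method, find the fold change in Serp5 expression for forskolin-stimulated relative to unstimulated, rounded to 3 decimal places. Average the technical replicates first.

Mean Ct: Serp5 unstimulated 21.995; Serp5 forskolin-stimulated 24.675; Gapdh unstimulated 18.300; Gapdh forskolin-stimulated 17.520
ΔCt(unstimulated) = 21.995 − 18.300 = 3.695
ΔCt(forskolin-stimulated) = 24.675 − 17.520 = 7.155
ΔΔCt = 7.155 − 3.695 = 3.460
Fold change = 2^(−3.460) = 0.0909

0.091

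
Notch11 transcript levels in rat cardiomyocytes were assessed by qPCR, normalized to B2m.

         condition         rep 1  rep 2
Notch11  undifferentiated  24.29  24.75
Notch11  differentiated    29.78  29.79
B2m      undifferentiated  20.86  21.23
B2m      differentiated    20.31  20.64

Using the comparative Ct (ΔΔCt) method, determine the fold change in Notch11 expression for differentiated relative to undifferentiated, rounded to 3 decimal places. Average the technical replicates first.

Mean Ct: Notch11 undifferentiated 24.520; Notch11 differentiated 29.785; B2m undifferentiated 21.045; B2m differentiated 20.475
ΔCt(undifferentiated) = 24.520 − 21.045 = 3.475
ΔCt(differentiated) = 29.785 − 20.475 = 9.310
ΔΔCt = 9.310 − 3.475 = 5.835
Fold change = 2^(−5.835) = 0.0175

0.018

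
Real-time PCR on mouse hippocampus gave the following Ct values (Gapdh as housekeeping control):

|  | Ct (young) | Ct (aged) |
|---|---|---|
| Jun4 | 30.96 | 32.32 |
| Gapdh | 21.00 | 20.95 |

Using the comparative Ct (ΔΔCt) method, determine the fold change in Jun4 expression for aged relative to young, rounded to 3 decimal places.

0.376

ΔCt(young) = 30.960 − 21.000 = 9.960
ΔCt(aged) = 32.320 − 20.950 = 11.370
ΔΔCt = 11.370 − 9.960 = 1.410
Fold change = 2^(−1.410) = 0.3763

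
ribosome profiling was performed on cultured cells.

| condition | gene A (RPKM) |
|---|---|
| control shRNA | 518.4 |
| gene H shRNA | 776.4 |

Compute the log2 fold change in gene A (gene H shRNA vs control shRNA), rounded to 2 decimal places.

0.58

Fold change = 776.4 / 518.4 = 1.4977
log2(1.4977) = 0.583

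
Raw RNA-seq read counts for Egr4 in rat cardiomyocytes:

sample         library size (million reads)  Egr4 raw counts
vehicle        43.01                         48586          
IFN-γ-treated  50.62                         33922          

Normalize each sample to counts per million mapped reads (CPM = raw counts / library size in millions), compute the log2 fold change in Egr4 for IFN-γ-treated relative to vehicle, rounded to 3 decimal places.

-0.753

CPM(vehicle) = 48586 / 43.01 = 1129.6443
CPM(IFN-γ-treated) = 33922 / 50.62 = 670.1304
Fold change = 670.1304 / 1129.6443 = 0.59322
log2(0.59322) = -0.7534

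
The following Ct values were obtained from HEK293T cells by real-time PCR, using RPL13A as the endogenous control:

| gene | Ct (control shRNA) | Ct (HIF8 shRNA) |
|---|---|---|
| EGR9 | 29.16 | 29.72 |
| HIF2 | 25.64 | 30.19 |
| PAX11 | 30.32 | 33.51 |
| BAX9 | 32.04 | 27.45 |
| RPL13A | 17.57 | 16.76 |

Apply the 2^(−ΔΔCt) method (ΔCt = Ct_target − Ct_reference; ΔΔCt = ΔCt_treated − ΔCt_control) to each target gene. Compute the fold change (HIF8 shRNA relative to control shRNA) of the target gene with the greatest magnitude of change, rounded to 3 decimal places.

EGR9: ΔΔCt = (29.72−16.76) − (29.16−17.57) = 12.96 − 11.59 = 1.37; fold change = 2^-1.37 = 0.387
HIF2: ΔΔCt = (30.19−16.76) − (25.64−17.57) = 13.43 − 8.07 = 5.36; fold change = 2^-5.36 = 0.024
PAX11: ΔΔCt = (33.51−16.76) − (30.32−17.57) = 16.75 − 12.75 = 4.00; fold change = 2^-4.00 = 0.062
BAX9: ΔΔCt = (27.45−16.76) − (32.04−17.57) = 10.69 − 14.47 = -3.78; fold change = 2^3.78 = 13.737
HIF2 has the largest |ΔΔCt| = 5.36.

0.024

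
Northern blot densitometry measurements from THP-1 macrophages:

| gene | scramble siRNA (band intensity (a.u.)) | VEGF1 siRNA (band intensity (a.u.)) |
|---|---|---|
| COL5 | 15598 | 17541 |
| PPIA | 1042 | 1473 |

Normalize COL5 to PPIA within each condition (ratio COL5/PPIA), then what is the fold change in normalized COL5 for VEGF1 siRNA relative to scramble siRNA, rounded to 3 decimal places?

COL5/PPIA (scramble siRNA) = 15598 / 1042 = 14.969
COL5/PPIA (VEGF1 siRNA) = 17541 / 1473 = 11.908
Fold change = 11.908 / 14.969 = 0.7955

0.796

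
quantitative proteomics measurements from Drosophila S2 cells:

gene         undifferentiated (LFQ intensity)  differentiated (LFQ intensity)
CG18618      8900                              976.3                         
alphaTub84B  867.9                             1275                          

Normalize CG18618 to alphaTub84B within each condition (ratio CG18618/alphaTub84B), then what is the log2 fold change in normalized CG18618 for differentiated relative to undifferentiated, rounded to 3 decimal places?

-3.743

CG18618/alphaTub84B (undifferentiated) = 8900 / 867.9 = 10.255
CG18618/alphaTub84B (differentiated) = 976.3 / 1275 = 0.76573
Fold change = 0.76573 / 10.255 = 0.0747
log2(0.0747) = -3.7433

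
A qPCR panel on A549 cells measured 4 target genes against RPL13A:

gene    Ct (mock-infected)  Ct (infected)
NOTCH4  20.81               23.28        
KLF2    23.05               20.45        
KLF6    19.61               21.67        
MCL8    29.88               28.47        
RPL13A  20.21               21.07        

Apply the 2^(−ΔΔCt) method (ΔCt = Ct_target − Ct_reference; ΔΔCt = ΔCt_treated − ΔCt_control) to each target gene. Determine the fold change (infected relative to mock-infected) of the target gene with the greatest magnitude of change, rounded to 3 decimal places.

11.004

NOTCH4: ΔΔCt = (23.28−21.07) − (20.81−20.21) = 2.21 − 0.60 = 1.61; fold change = 2^-1.61 = 0.328
KLF2: ΔΔCt = (20.45−21.07) − (23.05−20.21) = -0.62 − 2.84 = -3.46; fold change = 2^3.46 = 11.004
KLF6: ΔΔCt = (21.67−21.07) − (19.61−20.21) = 0.60 − (-0.60) = 1.20; fold change = 2^-1.20 = 0.435
MCL8: ΔΔCt = (28.47−21.07) − (29.88−20.21) = 7.40 − 9.67 = -2.27; fold change = 2^2.27 = 4.823
KLF2 has the largest |ΔΔCt| = 3.46.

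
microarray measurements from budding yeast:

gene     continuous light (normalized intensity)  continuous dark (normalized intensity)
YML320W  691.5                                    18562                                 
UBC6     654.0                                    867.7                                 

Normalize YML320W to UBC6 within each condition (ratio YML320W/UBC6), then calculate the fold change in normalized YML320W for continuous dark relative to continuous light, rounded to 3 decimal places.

20.232

YML320W/UBC6 (continuous light) = 691.5 / 654.0 = 1.0573
YML320W/UBC6 (continuous dark) = 18562 / 867.7 = 21.392
Fold change = 21.392 / 1.0573 = 20.2321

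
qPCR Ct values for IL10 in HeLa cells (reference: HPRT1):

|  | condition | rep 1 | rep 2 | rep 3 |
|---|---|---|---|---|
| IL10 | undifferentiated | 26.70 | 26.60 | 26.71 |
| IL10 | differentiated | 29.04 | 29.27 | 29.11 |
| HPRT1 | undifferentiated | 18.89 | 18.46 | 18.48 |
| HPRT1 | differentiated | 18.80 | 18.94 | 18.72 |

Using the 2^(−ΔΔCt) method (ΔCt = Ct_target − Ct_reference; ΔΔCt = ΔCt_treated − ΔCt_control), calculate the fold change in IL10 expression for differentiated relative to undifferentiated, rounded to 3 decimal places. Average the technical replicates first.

0.209

Mean Ct: IL10 undifferentiated 26.670; IL10 differentiated 29.140; HPRT1 undifferentiated 18.610; HPRT1 differentiated 18.820
ΔCt(undifferentiated) = 26.670 − 18.610 = 8.060
ΔCt(differentiated) = 29.140 − 18.820 = 10.320
ΔΔCt = 10.320 − 8.060 = 2.260
Fold change = 2^(−2.260) = 0.2088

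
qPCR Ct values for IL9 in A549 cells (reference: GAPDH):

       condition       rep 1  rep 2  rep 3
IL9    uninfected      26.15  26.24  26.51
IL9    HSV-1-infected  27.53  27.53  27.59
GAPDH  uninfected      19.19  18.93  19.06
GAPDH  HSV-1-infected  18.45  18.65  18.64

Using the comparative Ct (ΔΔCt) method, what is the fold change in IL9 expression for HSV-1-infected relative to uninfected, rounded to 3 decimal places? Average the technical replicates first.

Mean Ct: IL9 uninfected 26.300; IL9 HSV-1-infected 27.550; GAPDH uninfected 19.060; GAPDH HSV-1-infected 18.580
ΔCt(uninfected) = 26.300 − 19.060 = 7.240
ΔCt(HSV-1-infected) = 27.550 − 18.580 = 8.970
ΔΔCt = 8.970 − 7.240 = 1.730
Fold change = 2^(−1.730) = 0.3015

0.301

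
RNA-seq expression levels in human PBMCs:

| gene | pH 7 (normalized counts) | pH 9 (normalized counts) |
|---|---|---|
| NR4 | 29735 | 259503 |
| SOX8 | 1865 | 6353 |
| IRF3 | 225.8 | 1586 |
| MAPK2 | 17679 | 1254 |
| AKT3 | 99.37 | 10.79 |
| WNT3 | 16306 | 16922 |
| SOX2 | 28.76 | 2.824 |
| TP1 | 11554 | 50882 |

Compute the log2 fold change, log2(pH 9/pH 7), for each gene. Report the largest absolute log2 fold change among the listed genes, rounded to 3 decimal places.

log2(259503/29735) = 3.126  (NR4)
log2(6353/1865) = 1.768  (SOX8)
log2(1586/225.8) = 2.812  (IRF3)
log2(1254/17679) = -3.817  (MAPK2)
log2(10.79/99.37) = -3.203  (AKT3)
log2(16922/16306) = 0.053  (WNT3)
log2(2.824/28.76) = -3.348  (SOX2)
log2(50882/11554) = 2.139  (TP1)
The largest magnitude belongs to MAPK2.

3.817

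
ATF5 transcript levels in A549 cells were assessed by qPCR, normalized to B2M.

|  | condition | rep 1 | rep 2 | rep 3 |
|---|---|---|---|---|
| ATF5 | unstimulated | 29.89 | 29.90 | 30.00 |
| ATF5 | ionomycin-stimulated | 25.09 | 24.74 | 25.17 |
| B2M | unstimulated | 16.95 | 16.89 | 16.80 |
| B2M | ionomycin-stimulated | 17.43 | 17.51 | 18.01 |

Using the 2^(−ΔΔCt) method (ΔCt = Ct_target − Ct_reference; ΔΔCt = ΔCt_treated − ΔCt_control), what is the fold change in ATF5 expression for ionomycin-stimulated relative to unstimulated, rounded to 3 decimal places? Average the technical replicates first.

51.984

Mean Ct: ATF5 unstimulated 29.930; ATF5 ionomycin-stimulated 25.000; B2M unstimulated 16.880; B2M ionomycin-stimulated 17.650
ΔCt(unstimulated) = 29.930 − 16.880 = 13.050
ΔCt(ionomycin-stimulated) = 25.000 − 17.650 = 7.350
ΔΔCt = 7.350 − 13.050 = -5.700
Fold change = 2^(−(-5.700)) = 2^5.700 = 51.9842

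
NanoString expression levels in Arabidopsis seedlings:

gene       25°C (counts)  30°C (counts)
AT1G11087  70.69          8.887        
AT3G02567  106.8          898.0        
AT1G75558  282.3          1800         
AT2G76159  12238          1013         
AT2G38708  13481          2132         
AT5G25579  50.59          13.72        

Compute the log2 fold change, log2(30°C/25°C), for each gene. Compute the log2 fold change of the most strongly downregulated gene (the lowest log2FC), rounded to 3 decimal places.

-3.595

log2(8.887/70.69) = -2.992  (AT1G11087)
log2(898.0/106.8) = 3.072  (AT3G02567)
log2(1800/282.3) = 2.673  (AT1G75558)
log2(1013/12238) = -3.595  (AT2G76159)
log2(2132/13481) = -2.661  (AT2G38708)
log2(13.72/50.59) = -1.883  (AT5G25579)
AT2G76159 is most strongly downregulated.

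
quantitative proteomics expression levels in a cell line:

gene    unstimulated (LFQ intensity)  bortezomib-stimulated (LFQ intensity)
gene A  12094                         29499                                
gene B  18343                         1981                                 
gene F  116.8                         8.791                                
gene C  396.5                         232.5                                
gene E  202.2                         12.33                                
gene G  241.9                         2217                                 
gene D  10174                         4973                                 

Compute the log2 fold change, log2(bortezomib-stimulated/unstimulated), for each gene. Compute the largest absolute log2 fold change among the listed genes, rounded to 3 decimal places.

4.036

log2(29499/12094) = 1.286  (gene A)
log2(1981/18343) = -3.211  (gene B)
log2(8.791/116.8) = -3.732  (gene F)
log2(232.5/396.5) = -0.770  (gene C)
log2(12.33/202.2) = -4.036  (gene E)
log2(2217/241.9) = 3.196  (gene G)
log2(4973/10174) = -1.033  (gene D)
The largest magnitude belongs to gene E.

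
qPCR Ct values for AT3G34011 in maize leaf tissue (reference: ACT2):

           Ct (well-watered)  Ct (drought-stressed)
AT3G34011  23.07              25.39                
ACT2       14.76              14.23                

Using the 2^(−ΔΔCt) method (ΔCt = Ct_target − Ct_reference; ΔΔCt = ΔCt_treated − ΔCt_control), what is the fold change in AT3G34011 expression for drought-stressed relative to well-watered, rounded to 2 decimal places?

0.14

ΔCt(well-watered) = 23.070 − 14.760 = 8.310
ΔCt(drought-stressed) = 25.390 − 14.230 = 11.160
ΔΔCt = 11.160 − 8.310 = 2.850
Fold change = 2^(−2.850) = 0.139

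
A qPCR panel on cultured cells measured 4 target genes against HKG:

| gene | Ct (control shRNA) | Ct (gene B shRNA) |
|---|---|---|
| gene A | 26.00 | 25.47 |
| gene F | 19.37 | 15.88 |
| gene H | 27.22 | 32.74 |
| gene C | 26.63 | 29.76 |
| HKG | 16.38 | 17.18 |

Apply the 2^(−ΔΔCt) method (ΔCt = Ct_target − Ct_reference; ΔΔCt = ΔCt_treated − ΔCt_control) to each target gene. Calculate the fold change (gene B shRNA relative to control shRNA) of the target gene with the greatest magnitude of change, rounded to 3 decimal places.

0.038

gene A: ΔΔCt = (25.47−17.18) − (26.00−16.38) = 8.29 − 9.62 = -1.33; fold change = 2^1.33 = 2.514
gene F: ΔΔCt = (15.88−17.18) − (19.37−16.38) = -1.30 − 2.99 = -4.29; fold change = 2^4.29 = 19.562
gene H: ΔΔCt = (32.74−17.18) − (27.22−16.38) = 15.56 − 10.84 = 4.72; fold change = 2^-4.72 = 0.038
gene C: ΔΔCt = (29.76−17.18) − (26.63−16.38) = 12.58 − 10.25 = 2.33; fold change = 2^-2.33 = 0.199
gene H has the largest |ΔΔCt| = 4.72.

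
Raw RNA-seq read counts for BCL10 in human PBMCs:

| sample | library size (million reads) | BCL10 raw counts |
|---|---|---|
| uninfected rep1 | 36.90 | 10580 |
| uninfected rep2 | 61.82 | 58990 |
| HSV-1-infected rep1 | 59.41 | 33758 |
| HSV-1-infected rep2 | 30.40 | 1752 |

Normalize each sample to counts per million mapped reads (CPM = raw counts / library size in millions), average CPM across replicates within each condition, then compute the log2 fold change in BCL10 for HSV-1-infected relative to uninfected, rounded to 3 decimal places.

-0.988

CPM(uninfected rep1) = 10580 / 36.90 = 286.7209
CPM(uninfected rep2) = 58990 / 61.82 = 954.2219
CPM(HSV-1-infected rep1) = 33758 / 59.41 = 568.2208
CPM(HSV-1-infected rep2) = 1752 / 30.40 = 57.6316
mean CPM(uninfected) = 620.4714; mean CPM(HSV-1-infected) = 312.9262
Fold change = 312.9262 / 620.4714 = 0.50434
log2(0.50434) = -0.9875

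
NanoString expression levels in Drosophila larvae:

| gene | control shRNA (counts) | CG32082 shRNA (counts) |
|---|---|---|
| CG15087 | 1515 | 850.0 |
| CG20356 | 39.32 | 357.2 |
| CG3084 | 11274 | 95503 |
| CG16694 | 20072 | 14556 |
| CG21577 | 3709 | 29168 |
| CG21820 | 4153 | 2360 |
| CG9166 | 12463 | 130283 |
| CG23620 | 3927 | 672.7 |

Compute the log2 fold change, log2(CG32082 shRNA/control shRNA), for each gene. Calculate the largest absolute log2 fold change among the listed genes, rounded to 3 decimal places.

3.386

log2(850.0/1515) = -0.834  (CG15087)
log2(357.2/39.32) = 3.183  (CG20356)
log2(95503/11274) = 3.083  (CG3084)
log2(14556/20072) = -0.464  (CG16694)
log2(29168/3709) = 2.975  (CG21577)
log2(2360/4153) = -0.815  (CG21820)
log2(130283/12463) = 3.386  (CG9166)
log2(672.7/3927) = -2.545  (CG23620)
The largest magnitude belongs to CG9166.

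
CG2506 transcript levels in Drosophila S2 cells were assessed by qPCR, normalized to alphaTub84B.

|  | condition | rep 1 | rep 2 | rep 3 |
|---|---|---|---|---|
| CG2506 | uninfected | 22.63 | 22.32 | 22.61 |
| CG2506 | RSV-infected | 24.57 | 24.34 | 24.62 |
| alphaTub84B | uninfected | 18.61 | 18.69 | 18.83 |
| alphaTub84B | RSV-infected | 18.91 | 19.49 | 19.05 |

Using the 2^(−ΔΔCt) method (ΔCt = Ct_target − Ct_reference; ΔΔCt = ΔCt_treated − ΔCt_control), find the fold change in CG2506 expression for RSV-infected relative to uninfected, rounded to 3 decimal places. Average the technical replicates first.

Mean Ct: CG2506 uninfected 22.520; CG2506 RSV-infected 24.510; alphaTub84B uninfected 18.710; alphaTub84B RSV-infected 19.150
ΔCt(uninfected) = 22.520 − 18.710 = 3.810
ΔCt(RSV-infected) = 24.510 − 19.150 = 5.360
ΔΔCt = 5.360 − 3.810 = 1.550
Fold change = 2^(−1.550) = 0.3415

0.342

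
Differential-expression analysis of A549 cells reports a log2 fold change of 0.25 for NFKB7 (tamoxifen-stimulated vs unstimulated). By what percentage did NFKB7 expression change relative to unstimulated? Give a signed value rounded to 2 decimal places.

18.92%

Fold change = 2^(0.25) = 1.1892
Percent change = (FC − 1) × 100% = (1.1892 − 1) × 100 = 18.92%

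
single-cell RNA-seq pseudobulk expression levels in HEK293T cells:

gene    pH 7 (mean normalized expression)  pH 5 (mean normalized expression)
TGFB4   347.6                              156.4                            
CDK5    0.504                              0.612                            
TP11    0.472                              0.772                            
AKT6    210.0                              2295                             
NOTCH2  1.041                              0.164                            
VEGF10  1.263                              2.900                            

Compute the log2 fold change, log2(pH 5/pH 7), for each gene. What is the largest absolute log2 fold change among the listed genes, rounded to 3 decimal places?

3.450

log2(156.4/347.6) = -1.152  (TGFB4)
log2(0.612/0.504) = 0.280  (CDK5)
log2(0.772/0.472) = 0.710  (TP11)
log2(2295/210.0) = 3.450  (AKT6)
log2(0.164/1.041) = -2.666  (NOTCH2)
log2(2.900/1.263) = 1.199  (VEGF10)
The largest magnitude belongs to AKT6.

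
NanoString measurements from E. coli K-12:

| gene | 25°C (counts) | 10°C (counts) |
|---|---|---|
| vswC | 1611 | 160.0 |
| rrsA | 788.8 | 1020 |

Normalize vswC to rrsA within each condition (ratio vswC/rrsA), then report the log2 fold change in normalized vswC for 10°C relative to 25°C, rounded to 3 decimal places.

-3.703

vswC/rrsA (25°C) = 1611 / 788.8 = 2.0423
vswC/rrsA (10°C) = 160.0 / 1020 = 0.15686
Fold change = 0.15686 / 2.0423 = 0.0768
log2(0.0768) = -3.7027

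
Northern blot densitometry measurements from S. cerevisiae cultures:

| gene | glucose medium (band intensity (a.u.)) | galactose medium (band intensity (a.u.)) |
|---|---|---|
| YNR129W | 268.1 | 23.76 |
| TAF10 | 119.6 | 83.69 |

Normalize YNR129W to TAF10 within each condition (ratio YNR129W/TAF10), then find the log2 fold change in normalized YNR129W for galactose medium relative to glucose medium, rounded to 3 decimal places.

YNR129W/TAF10 (glucose medium) = 268.1 / 119.6 = 2.2416
YNR129W/TAF10 (galactose medium) = 23.76 / 83.69 = 0.2839
Fold change = 0.2839 / 2.2416 = 0.1267
log2(0.1267) = -2.9811

-2.981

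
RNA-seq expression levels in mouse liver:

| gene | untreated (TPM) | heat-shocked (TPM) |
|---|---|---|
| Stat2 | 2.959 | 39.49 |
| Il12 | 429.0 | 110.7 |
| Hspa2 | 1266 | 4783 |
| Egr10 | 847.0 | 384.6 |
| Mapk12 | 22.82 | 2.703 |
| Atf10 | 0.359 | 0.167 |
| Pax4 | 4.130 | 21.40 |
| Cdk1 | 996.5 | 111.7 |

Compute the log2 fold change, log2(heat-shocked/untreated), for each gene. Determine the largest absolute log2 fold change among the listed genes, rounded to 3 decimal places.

log2(39.49/2.959) = 3.738  (Stat2)
log2(110.7/429.0) = -1.954  (Il12)
log2(4783/1266) = 1.918  (Hspa2)
log2(384.6/847.0) = -1.139  (Egr10)
log2(2.703/22.82) = -3.078  (Mapk12)
log2(0.167/0.359) = -1.104  (Atf10)
log2(21.40/4.130) = 2.373  (Pax4)
log2(111.7/996.5) = -3.157  (Cdk1)
The largest magnitude belongs to Stat2.

3.738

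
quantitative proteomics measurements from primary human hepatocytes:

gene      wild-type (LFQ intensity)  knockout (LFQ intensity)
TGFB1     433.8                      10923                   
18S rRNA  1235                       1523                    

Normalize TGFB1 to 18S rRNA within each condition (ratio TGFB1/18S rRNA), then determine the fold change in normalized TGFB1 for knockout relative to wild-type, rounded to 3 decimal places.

TGFB1/18S rRNA (wild-type) = 433.8 / 1235 = 0.35126
TGFB1/18S rRNA (knockout) = 10923 / 1523 = 7.172
Fold change = 7.172 / 0.35126 = 20.4183

20.418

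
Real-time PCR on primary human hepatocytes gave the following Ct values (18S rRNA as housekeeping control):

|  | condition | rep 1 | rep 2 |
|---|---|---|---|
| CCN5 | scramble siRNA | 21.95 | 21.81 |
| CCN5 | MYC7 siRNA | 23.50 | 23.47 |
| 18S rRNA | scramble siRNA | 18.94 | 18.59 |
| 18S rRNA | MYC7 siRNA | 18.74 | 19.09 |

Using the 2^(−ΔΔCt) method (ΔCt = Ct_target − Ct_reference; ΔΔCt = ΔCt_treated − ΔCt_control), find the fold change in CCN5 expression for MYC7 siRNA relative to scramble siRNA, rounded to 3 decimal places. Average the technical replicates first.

0.365

Mean Ct: CCN5 scramble siRNA 21.880; CCN5 MYC7 siRNA 23.485; 18S rRNA scramble siRNA 18.765; 18S rRNA MYC7 siRNA 18.915
ΔCt(scramble siRNA) = 21.880 − 18.765 = 3.115
ΔCt(MYC7 siRNA) = 23.485 − 18.915 = 4.570
ΔΔCt = 4.570 − 3.115 = 1.455
Fold change = 2^(−1.455) = 0.3648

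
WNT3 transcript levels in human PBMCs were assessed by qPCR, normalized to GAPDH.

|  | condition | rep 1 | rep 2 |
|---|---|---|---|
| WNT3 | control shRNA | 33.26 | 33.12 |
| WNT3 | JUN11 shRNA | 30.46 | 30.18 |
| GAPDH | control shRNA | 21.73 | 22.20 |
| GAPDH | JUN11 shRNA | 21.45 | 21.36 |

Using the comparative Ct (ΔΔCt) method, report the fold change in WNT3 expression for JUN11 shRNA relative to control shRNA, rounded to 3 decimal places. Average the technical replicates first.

Mean Ct: WNT3 control shRNA 33.190; WNT3 JUN11 shRNA 30.320; GAPDH control shRNA 21.965; GAPDH JUN11 shRNA 21.405
ΔCt(control shRNA) = 33.190 − 21.965 = 11.225
ΔCt(JUN11 shRNA) = 30.320 − 21.405 = 8.915
ΔΔCt = 8.915 − 11.225 = -2.310
Fold change = 2^(−(-2.310)) = 2^2.310 = 4.9588

4.959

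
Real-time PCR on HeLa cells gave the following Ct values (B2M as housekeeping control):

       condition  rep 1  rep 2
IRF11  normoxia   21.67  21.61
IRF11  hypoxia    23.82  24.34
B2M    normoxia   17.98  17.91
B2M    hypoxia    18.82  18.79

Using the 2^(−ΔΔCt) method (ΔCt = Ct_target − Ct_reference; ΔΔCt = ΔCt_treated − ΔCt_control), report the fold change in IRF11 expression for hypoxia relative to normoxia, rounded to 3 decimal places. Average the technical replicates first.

Mean Ct: IRF11 normoxia 21.640; IRF11 hypoxia 24.080; B2M normoxia 17.945; B2M hypoxia 18.805
ΔCt(normoxia) = 21.640 − 17.945 = 3.695
ΔCt(hypoxia) = 24.080 − 18.805 = 5.275
ΔΔCt = 5.275 − 3.695 = 1.580
Fold change = 2^(−1.580) = 0.3345

0.334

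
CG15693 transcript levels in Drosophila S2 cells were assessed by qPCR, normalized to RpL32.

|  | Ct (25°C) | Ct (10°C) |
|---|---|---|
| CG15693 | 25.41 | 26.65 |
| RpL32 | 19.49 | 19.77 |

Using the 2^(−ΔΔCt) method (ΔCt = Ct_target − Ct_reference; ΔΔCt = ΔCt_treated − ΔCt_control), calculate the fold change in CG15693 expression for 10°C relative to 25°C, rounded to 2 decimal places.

ΔCt(25°C) = 25.410 − 19.490 = 5.920
ΔCt(10°C) = 26.650 − 19.770 = 6.880
ΔΔCt = 6.880 − 5.920 = 0.960
Fold change = 2^(−0.960) = 0.514

0.51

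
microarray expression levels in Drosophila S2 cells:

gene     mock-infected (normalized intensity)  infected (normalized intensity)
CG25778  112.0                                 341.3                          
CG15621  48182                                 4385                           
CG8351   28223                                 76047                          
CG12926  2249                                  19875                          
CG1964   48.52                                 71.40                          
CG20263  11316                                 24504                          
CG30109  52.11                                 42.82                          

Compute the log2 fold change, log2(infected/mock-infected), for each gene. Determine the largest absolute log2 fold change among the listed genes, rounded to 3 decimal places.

3.458

log2(341.3/112.0) = 1.608  (CG25778)
log2(4385/48182) = -3.458  (CG15621)
log2(76047/28223) = 1.430  (CG8351)
log2(19875/2249) = 3.144  (CG12926)
log2(71.40/48.52) = 0.557  (CG1964)
log2(24504/11316) = 1.115  (CG20263)
log2(42.82/52.11) = -0.283  (CG30109)
The largest magnitude belongs to CG15621.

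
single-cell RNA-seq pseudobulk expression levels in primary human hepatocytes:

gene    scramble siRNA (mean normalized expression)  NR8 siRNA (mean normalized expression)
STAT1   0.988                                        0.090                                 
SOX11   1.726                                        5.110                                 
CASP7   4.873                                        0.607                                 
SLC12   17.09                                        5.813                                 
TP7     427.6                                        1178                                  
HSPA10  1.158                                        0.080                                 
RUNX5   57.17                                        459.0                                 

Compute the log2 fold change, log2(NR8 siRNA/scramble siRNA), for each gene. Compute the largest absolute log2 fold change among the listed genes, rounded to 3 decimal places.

log2(0.090/0.988) = -3.457  (STAT1)
log2(5.110/1.726) = 1.566  (SOX11)
log2(0.607/4.873) = -3.005  (CASP7)
log2(5.813/17.09) = -1.556  (SLC12)
log2(1178/427.6) = 1.462  (TP7)
log2(0.080/1.158) = -3.855  (HSPA10)
log2(459.0/57.17) = 3.005  (RUNX5)
The largest magnitude belongs to HSPA10.

3.855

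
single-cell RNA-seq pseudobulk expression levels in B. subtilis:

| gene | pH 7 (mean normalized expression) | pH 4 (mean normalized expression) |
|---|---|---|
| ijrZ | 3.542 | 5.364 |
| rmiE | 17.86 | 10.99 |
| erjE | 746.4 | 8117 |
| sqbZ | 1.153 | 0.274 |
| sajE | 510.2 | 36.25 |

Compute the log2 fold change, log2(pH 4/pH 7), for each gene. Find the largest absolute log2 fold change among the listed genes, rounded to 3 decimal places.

log2(5.364/3.542) = 0.599  (ijrZ)
log2(10.99/17.86) = -0.701  (rmiE)
log2(8117/746.4) = 3.443  (erjE)
log2(0.274/1.153) = -2.073  (sqbZ)
log2(36.25/510.2) = -3.815  (sajE)
The largest magnitude belongs to sajE.

3.815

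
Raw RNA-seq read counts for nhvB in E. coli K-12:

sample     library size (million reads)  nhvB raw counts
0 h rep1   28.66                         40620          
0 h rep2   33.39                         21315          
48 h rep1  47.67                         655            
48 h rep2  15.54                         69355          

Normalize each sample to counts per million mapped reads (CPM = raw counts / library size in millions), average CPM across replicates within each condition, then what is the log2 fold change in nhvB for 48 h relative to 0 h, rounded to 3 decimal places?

1.123

CPM(0 h rep1) = 40620 / 28.66 = 1417.3064
CPM(0 h rep2) = 21315 / 33.39 = 638.3648
CPM(48 h rep1) = 655 / 47.67 = 13.7403
CPM(48 h rep2) = 69355 / 15.54 = 4462.9987
mean CPM(0 h) = 1027.8356; mean CPM(48 h) = 2238.3695
Fold change = 2238.3695 / 1027.8356 = 2.17775
log2(2.17775) = 1.1228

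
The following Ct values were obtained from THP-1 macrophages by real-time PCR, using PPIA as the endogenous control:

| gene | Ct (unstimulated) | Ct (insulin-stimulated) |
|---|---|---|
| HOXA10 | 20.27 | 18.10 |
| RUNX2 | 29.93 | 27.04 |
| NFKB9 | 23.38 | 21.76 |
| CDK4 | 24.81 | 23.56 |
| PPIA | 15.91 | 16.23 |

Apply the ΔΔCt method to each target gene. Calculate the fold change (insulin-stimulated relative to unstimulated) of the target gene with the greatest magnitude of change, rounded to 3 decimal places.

HOXA10: ΔΔCt = (18.10−16.23) − (20.27−15.91) = 1.87 − 4.36 = -2.49; fold change = 2^2.49 = 5.618
RUNX2: ΔΔCt = (27.04−16.23) − (29.93−15.91) = 10.81 − 14.02 = -3.21; fold change = 2^3.21 = 9.254
NFKB9: ΔΔCt = (21.76−16.23) − (23.38−15.91) = 5.53 − 7.47 = -1.94; fold change = 2^1.94 = 3.837
CDK4: ΔΔCt = (23.56−16.23) − (24.81−15.91) = 7.33 − 8.90 = -1.57; fold change = 2^1.57 = 2.969
RUNX2 has the largest |ΔΔCt| = 3.21.

9.254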